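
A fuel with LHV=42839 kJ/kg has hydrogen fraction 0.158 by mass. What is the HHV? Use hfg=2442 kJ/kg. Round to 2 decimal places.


HHV = LHV + hfg * 9 * H
Water addition = 2442 * 9 * 0.158 = 3472.524 kJ/kg
HHV = 42839 + 3472.524 = 46311.52 kJ/kg


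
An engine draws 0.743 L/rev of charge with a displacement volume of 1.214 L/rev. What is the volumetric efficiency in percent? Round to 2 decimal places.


eta_v = (V_actual / V_disp) * 100
Ratio = 0.743 / 1.214 = 0.6120
eta_v = 0.6120 * 100 = 61.20%


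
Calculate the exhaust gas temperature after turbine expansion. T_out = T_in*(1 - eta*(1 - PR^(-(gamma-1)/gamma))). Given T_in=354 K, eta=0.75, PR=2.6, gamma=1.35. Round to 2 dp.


T_out = T_in * (1 - eta * (1 - PR^(-(gamma-1)/gamma)))
Exponent = -(1.35-1)/1.35 = -0.25925926
PR^exp = 2.6^(-0.25925926) = 0.78057442
Factor = 1 - 0.75*(1 - 0.78057442) = 0.83543082
T_out = 354 * 0.83543082 = 295.74 K


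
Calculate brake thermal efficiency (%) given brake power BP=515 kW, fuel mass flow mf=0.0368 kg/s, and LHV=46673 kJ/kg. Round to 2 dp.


eta_BTE = (BP / (mf * LHV)) * 100
Denominator = 0.0368 * 46673 = 1717.5664 kW
eta_BTE = (515 / 1717.5664) * 100 = 29.98%


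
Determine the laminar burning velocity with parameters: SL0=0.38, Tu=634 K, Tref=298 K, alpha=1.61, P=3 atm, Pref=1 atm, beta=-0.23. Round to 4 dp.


SL = SL0 * (Tu/Tref)^alpha * (P/Pref)^beta
T ratio = 634/298 = 2.12751678
(T ratio)^alpha = 2.12751678^1.61 = 3.371906
(P/Pref)^beta = 3^(-0.23) = 0.776716
SL = 0.38 * 3.371906 * 0.776716 = 0.9952 m/s


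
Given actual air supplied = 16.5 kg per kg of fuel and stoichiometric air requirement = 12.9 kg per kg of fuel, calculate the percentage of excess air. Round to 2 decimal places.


Excess air = actual - stoichiometric = 16.5 - 12.9 = 3.60 kg/kg fuel
Excess air % = (excess / stoich) * 100 = (3.60 / 12.9) * 100 = 27.91%


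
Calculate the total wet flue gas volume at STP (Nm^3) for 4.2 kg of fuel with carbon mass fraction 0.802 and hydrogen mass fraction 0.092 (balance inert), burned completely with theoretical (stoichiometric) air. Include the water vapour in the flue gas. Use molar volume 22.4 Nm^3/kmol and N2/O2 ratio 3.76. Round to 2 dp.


Per kg fuel: CO2 = (C/12 kmol)*22.4 = (0.802/12)*22.4 = 1.49707 Nm^3
Per kg fuel: H2O = (H/2 kmol)*22.4 = (0.092/2)*22.4 = 1.03040 Nm^3
O2 needed per kg fuel = C/12 + H/4 = 0.802/12 + 0.092/4 = 0.08983333 kmol
Per kg fuel: N2 = O2*3.76*22.4 = 0.08983333*3.76*22.4 = 7.56612 Nm^3
Total per kg = 1.49707 + 1.03040 + 7.56612 = 10.09359 Nm^3
Total = 10.09359 * 4.2 = 42.39 Nm^3


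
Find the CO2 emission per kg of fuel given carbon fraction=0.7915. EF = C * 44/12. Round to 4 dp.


EF = C_frac * (M_CO2 / M_C)
EF = 0.7915 * (44/12)
EF = 0.7915 * 3.666667 = 2.9022 kg_CO2/kg_fuel


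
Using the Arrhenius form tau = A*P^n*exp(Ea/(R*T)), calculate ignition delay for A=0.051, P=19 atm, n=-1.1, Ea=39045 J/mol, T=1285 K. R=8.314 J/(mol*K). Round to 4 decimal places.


tau = A * P^n * exp(Ea/(R*T))
P^n = 19^(-1.1) = 0.03920767
Ea/(R*T) = 39045/(8.314*1285) = 3.654705
exp(Ea/(R*T)) = 38.656100
tau = 0.051 * 0.03920767 * 38.656100 = 0.0773 ms


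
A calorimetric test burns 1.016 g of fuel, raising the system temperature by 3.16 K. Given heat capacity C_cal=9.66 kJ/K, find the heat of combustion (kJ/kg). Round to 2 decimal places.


Hc = C_cal * delta_T / m_fuel
Q_released = 9.66 * 3.16 = 30.5256 kJ
m_fuel = 1.016 g = 1.016/1000 kg = 0.001016 kg
Hc = 30.5256 / 0.001016 = 30044.88 kJ/kg


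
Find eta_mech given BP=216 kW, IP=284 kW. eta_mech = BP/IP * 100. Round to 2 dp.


eta_mech = (BP / IP) * 100
Ratio = 216 / 284 = 0.7606
eta_mech = 0.7606 * 100 = 76.06%


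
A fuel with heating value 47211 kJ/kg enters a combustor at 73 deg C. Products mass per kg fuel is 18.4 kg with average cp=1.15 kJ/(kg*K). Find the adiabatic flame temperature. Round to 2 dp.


T_ad = T_in + Hc / (m_p * cp)
Denominator = 18.4 * 1.15 = 21.1600
Temperature rise = 47211 / 21.1600 = 2231.14 K
T_ad = 73 + 2231.14 = 2304.14 deg C


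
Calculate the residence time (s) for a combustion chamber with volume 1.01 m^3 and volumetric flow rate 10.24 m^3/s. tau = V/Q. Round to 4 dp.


tau = V / Q_flow
tau = 1.01 / 10.24 = 0.0986 s


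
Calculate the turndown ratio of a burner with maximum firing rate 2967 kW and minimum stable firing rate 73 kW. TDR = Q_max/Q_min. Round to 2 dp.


TDR = Q_max / Q_min
TDR = 2967 / 73 = 40.64


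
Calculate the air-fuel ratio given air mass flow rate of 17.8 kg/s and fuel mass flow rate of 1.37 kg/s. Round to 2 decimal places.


AFR = m_air / m_fuel
AFR = 17.8 / 1.37 = 12.99


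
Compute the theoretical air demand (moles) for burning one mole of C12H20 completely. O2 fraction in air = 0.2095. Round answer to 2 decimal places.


Balanced combustion: C12H20 + 17 O2 -> 12 CO2 + 10 H2O
O2 needed = C + H/4 = 12 + 20/4 = 17.00 moles
Air moles = O2 / 0.2095 = 17.00 / 0.2095 = 81.15 moles air


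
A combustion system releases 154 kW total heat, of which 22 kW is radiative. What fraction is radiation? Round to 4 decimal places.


f_rad = Q_rad / Q_total
f_rad = 22 / 154 = 0.1429


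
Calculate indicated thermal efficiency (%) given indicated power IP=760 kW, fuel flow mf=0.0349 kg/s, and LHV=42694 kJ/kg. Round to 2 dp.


eta_ith = (IP / (mf * LHV)) * 100
Denominator = 0.0349 * 42694 = 1490.0206 kW
eta_ith = (760 / 1490.0206) * 100 = 51.01%


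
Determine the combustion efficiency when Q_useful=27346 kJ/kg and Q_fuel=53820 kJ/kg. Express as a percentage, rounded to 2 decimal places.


Efficiency = (Q_useful / Q_fuel) * 100
Efficiency = (27346 / 53820) * 100
Efficiency = 0.5081 * 100 = 50.81%


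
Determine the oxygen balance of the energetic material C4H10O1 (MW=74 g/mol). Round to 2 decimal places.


OB = -1600 * (2C + H/2 - O) / MW
Inner = 2*4 + 10/2 - 1 = 12.00
OB = -1600 * 12.00 / 74 = -259.46%


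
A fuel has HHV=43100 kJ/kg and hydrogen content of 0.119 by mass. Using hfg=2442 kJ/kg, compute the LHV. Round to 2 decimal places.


LHV = HHV - hfg * 9 * H
Water correction = 2442 * 9 * 0.119 = 2615.382 kJ/kg
LHV = 43100 - 2615.382 = 40484.62 kJ/kg


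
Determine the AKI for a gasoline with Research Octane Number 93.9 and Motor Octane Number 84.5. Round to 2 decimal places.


AKI = (RON + MON) / 2
AKI = (93.9 + 84.5) / 2
AKI = 178.4 / 2 = 89.20


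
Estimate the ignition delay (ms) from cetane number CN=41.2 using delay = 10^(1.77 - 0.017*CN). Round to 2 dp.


delay = 10^(1.77 - 0.017*CN)
Exponent = 1.77 - 0.017*41.2 = 1.0696
delay = 10^1.0696 = 11.74 ms


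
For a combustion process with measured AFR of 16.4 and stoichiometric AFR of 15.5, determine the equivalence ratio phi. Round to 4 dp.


phi = AFR_stoich / AFR_actual
phi = 15.5 / 16.4 = 0.9451


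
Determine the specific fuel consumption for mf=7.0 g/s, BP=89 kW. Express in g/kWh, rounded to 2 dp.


SFC = (mf / BP) * 3600
Rate = 7.0 / 89 = 0.078652 g/(s*kW)
SFC = 0.078652 * 3600 = 283.15 g/kWh


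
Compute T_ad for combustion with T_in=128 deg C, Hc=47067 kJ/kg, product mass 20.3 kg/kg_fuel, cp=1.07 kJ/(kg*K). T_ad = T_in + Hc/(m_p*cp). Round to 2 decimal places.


T_ad = T_in + Hc / (m_p * cp)
Denominator = 20.3 * 1.07 = 21.7210
Temperature rise = 47067 / 21.7210 = 2166.89 K
T_ad = 128 + 2166.89 = 2294.89 deg C


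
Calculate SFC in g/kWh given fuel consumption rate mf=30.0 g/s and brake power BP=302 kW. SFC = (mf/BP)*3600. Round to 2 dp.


SFC = (mf / BP) * 3600
Rate = 30.0 / 302 = 0.099338 g/(s*kW)
SFC = 0.099338 * 3600 = 357.62 g/kWh


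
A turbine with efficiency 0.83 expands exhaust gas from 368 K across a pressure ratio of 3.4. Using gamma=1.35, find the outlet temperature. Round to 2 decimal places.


T_out = T_in * (1 - eta * (1 - PR^(-(gamma-1)/gamma)))
Exponent = -(1.35-1)/1.35 = -0.25925926
PR^exp = 3.4^(-0.25925926) = 0.72813041
Factor = 1 - 0.83*(1 - 0.72813041) = 0.77434824
T_out = 368 * 0.77434824 = 284.96 K


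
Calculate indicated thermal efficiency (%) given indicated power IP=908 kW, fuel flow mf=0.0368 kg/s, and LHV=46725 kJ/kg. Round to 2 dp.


eta_ith = (IP / (mf * LHV)) * 100
Denominator = 0.0368 * 46725 = 1719.4800 kW
eta_ith = (908 / 1719.4800) * 100 = 52.81%


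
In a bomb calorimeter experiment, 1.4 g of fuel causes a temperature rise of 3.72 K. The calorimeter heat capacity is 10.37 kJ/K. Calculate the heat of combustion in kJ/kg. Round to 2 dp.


Hc = C_cal * delta_T / m_fuel
Q_released = 10.37 * 3.72 = 38.5764 kJ
m_fuel = 1.4 g = 1.4/1000 kg = 0.001400 kg
Hc = 38.5764 / 0.001400 = 27554.57 kJ/kg


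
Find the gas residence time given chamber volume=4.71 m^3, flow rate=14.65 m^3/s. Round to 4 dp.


tau = V / Q_flow
tau = 4.71 / 14.65 = 0.3215 s


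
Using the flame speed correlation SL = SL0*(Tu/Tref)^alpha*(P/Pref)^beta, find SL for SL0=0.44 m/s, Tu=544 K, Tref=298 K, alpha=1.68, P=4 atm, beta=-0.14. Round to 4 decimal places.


SL = SL0 * (Tu/Tref)^alpha * (P/Pref)^beta
T ratio = 544/298 = 1.82550336
(T ratio)^alpha = 1.82550336^1.68 = 2.748671
(P/Pref)^beta = 4^(-0.14) = 0.823591
SL = 0.44 * 2.748671 * 0.823591 = 0.9961 m/s


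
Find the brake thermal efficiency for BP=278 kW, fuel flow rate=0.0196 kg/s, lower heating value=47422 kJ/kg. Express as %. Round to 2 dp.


eta_BTE = (BP / (mf * LHV)) * 100
Denominator = 0.0196 * 47422 = 929.4712 kW
eta_BTE = (278 / 929.4712) * 100 = 29.91%


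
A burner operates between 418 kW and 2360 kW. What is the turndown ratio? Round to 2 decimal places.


TDR = Q_max / Q_min
TDR = 2360 / 418 = 5.65


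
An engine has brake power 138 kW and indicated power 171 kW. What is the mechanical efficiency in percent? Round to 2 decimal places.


eta_mech = (BP / IP) * 100
Ratio = 138 / 171 = 0.8070
eta_mech = 0.8070 * 100 = 80.70%


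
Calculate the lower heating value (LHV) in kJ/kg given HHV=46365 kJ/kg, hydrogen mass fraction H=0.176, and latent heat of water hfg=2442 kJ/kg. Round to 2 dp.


LHV = HHV - hfg * 9 * H
Water correction = 2442 * 9 * 0.176 = 3868.128 kJ/kg
LHV = 46365 - 3868.128 = 42496.87 kJ/kg


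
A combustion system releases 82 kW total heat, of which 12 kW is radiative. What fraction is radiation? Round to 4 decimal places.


f_rad = Q_rad / Q_total
f_rad = 12 / 82 = 0.1463


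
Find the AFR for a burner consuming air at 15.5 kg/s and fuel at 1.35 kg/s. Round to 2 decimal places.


AFR = m_air / m_fuel
AFR = 15.5 / 1.35 = 11.48


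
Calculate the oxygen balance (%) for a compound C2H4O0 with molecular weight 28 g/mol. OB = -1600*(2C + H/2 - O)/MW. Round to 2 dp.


OB = -1600 * (2C + H/2 - O) / MW
Inner = 2*2 + 4/2 - 0 = 6.00
OB = -1600 * 6.00 / 28 = -342.86%


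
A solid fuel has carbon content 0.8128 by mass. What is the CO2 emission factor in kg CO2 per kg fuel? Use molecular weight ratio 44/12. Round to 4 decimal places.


EF = C_frac * (M_CO2 / M_C)
EF = 0.8128 * (44/12)
EF = 0.8128 * 3.666667 = 2.9803 kg_CO2/kg_fuel


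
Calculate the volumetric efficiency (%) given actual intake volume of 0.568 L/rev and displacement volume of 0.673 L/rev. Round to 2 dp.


eta_v = (V_actual / V_disp) * 100
Ratio = 0.568 / 0.673 = 0.8440
eta_v = 0.8440 * 100 = 84.40%


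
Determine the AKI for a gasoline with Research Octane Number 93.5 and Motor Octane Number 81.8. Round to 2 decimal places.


AKI = (RON + MON) / 2
AKI = (93.5 + 81.8) / 2
AKI = 175.3 / 2 = 87.65


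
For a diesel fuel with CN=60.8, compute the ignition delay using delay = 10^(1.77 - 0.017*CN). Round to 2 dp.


delay = 10^(1.77 - 0.017*CN)
Exponent = 1.77 - 0.017*60.8 = 0.7364
delay = 10^0.7364 = 5.45 ms


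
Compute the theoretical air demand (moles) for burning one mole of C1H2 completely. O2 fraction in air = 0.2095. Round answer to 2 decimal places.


Balanced combustion: C1H2 + 1.5 O2 -> 1 CO2 + 1 H2O
O2 needed = C + H/4 = 1 + 2/4 = 1.50 moles
Air moles = O2 / 0.2095 = 1.50 / 0.2095 = 7.16 moles air


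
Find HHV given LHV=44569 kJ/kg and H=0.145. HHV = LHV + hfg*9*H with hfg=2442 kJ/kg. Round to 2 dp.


HHV = LHV + hfg * 9 * H
Water addition = 2442 * 9 * 0.145 = 3186.810 kJ/kg
HHV = 44569 + 3186.810 = 47755.81 kJ/kg


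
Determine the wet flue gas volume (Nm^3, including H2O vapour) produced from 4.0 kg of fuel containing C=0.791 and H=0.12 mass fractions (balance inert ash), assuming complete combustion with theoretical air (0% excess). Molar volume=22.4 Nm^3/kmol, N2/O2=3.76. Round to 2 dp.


Per kg fuel: CO2 = (C/12 kmol)*22.4 = (0.791/12)*22.4 = 1.47653 Nm^3
Per kg fuel: H2O = (H/2 kmol)*22.4 = (0.12/2)*22.4 = 1.34400 Nm^3
O2 needed per kg fuel = C/12 + H/4 = 0.791/12 + 0.12/4 = 0.09591667 kmol
Per kg fuel: N2 = O2*3.76*22.4 = 0.09591667*3.76*22.4 = 8.07849 Nm^3
Total per kg = 1.47653 + 1.34400 + 8.07849 = 10.89902 Nm^3
Total = 10.89902 * 4.0 = 43.60 Nm^3


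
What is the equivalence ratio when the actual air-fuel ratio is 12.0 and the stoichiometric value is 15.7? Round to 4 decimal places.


phi = AFR_stoich / AFR_actual
phi = 15.7 / 12.0 = 1.3083


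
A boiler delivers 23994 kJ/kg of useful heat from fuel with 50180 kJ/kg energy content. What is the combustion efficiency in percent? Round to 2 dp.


Efficiency = (Q_useful / Q_fuel) * 100
Efficiency = (23994 / 50180) * 100
Efficiency = 0.4782 * 100 = 47.82%


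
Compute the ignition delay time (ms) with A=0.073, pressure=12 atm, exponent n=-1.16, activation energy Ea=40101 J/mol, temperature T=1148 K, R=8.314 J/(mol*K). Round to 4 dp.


tau = A * P^n * exp(Ea/(R*T))
P^n = 12^(-1.16) = 0.05599507
Ea/(R*T) = 40101/(8.314*1148) = 4.201490
exp(Ea/(R*T)) = 66.785742
tau = 0.073 * 0.05599507 * 66.785742 = 0.2730 ms


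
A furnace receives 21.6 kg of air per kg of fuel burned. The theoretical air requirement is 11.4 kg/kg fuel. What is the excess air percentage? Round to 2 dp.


Excess air = actual - stoichiometric = 21.6 - 11.4 = 10.20 kg/kg fuel
Excess air % = (excess / stoich) * 100 = (10.20 / 11.4) * 100 = 89.47%


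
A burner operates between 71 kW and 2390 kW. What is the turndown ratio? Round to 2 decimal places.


TDR = Q_max / Q_min
TDR = 2390 / 71 = 33.66


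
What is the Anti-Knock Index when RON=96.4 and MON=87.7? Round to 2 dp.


AKI = (RON + MON) / 2
AKI = (96.4 + 87.7) / 2
AKI = 184.1 / 2 = 92.05


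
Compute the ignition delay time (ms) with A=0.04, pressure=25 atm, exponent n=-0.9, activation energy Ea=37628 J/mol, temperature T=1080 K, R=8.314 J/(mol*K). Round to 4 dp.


tau = A * P^n * exp(Ea/(R*T))
P^n = 25^(-0.9) = 0.05518919
Ea/(R*T) = 37628/(8.314*1080) = 4.190611
exp(Ea/(R*T)) = 66.063150
tau = 0.04 * 0.05518919 * 66.063150 = 0.1458 ms


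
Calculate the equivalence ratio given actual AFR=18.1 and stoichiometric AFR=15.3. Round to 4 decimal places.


phi = AFR_stoich / AFR_actual
phi = 15.3 / 18.1 = 0.8453


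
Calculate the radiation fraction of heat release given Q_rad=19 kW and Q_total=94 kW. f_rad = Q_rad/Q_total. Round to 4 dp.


f_rad = Q_rad / Q_total
f_rad = 19 / 94 = 0.2021


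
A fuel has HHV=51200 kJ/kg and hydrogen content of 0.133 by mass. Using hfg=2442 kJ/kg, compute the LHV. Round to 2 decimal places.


LHV = HHV - hfg * 9 * H
Water correction = 2442 * 9 * 0.133 = 2923.074 kJ/kg
LHV = 51200 - 2923.074 = 48276.93 kJ/kg


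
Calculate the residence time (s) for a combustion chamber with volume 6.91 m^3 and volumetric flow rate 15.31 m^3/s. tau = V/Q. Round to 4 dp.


tau = V / Q_flow
tau = 6.91 / 15.31 = 0.4513 s


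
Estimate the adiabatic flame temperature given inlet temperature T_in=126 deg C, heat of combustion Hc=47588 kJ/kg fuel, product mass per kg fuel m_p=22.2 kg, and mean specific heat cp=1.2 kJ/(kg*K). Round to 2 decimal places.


T_ad = T_in + Hc / (m_p * cp)
Denominator = 22.2 * 1.2 = 26.6400
Temperature rise = 47588 / 26.6400 = 1786.34 K
T_ad = 126 + 1786.34 = 1912.34 deg C


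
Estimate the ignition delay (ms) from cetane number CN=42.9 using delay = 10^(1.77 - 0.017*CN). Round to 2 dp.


delay = 10^(1.77 - 0.017*CN)
Exponent = 1.77 - 0.017*42.9 = 1.0407
delay = 10^1.0407 = 10.98 ms


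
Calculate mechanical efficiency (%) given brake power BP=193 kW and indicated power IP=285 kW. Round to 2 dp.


eta_mech = (BP / IP) * 100
Ratio = 193 / 285 = 0.6772
eta_mech = 0.6772 * 100 = 67.72%


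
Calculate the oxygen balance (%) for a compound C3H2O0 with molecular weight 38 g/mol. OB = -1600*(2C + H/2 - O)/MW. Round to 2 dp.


OB = -1600 * (2C + H/2 - O) / MW
Inner = 2*3 + 2/2 - 0 = 7.00
OB = -1600 * 7.00 / 38 = -294.74%


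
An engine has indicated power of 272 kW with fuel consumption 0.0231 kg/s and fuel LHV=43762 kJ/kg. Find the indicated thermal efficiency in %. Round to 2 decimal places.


eta_ith = (IP / (mf * LHV)) * 100
Denominator = 0.0231 * 43762 = 1010.9022 kW
eta_ith = (272 / 1010.9022) * 100 = 26.91%


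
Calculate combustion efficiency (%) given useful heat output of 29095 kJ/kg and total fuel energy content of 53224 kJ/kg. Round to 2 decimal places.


Efficiency = (Q_useful / Q_fuel) * 100
Efficiency = (29095 / 53224) * 100
Efficiency = 0.5467 * 100 = 54.67%


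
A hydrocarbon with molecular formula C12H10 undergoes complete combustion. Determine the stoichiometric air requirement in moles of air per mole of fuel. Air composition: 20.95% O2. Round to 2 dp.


Balanced combustion: C12H10 + 14.5 O2 -> 12 CO2 + 5 H2O
O2 needed = C + H/4 = 12 + 10/4 = 14.50 moles
Air moles = O2 / 0.2095 = 14.50 / 0.2095 = 69.21 moles air


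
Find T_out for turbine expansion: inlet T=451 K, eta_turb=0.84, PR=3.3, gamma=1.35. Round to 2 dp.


T_out = T_in * (1 - eta * (1 - PR^(-(gamma-1)/gamma)))
Exponent = -(1.35-1)/1.35 = -0.25925926
PR^exp = 3.3^(-0.25925926) = 0.73378775
Factor = 1 - 0.84*(1 - 0.73378775) = 0.77638171
T_out = 451 * 0.77638171 = 350.15 K


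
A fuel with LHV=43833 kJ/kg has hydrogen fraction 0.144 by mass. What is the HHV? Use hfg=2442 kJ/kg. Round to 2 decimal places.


HHV = LHV + hfg * 9 * H
Water addition = 2442 * 9 * 0.144 = 3164.832 kJ/kg
HHV = 43833 + 3164.832 = 46997.83 kJ/kg


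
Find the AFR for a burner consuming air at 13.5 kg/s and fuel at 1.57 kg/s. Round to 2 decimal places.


AFR = m_air / m_fuel
AFR = 13.5 / 1.57 = 8.60


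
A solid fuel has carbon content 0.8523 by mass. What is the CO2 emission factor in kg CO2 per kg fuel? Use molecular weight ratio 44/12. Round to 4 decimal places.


EF = C_frac * (M_CO2 / M_C)
EF = 0.8523 * (44/12)
EF = 0.8523 * 3.666667 = 3.1251 kg_CO2/kg_fuel


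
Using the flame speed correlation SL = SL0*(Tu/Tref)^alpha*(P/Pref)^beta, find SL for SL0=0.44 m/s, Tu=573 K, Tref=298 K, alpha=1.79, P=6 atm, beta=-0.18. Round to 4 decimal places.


SL = SL0 * (Tu/Tref)^alpha * (P/Pref)^beta
T ratio = 573/298 = 1.92281879
(T ratio)^alpha = 1.92281879^1.79 = 3.222921
(P/Pref)^beta = 6^(-0.18) = 0.724324
SL = 0.44 * 3.222921 * 0.724324 = 1.0272 m/s


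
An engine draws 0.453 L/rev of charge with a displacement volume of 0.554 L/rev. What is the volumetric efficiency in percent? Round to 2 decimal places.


eta_v = (V_actual / V_disp) * 100
Ratio = 0.453 / 0.554 = 0.8177
eta_v = 0.8177 * 100 = 81.77%


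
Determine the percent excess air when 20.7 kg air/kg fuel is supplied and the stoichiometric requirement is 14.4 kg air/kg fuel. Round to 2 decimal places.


Excess air = actual - stoichiometric = 20.7 - 14.4 = 6.30 kg/kg fuel
Excess air % = (excess / stoich) * 100 = (6.30 / 14.4) * 100 = 43.75%


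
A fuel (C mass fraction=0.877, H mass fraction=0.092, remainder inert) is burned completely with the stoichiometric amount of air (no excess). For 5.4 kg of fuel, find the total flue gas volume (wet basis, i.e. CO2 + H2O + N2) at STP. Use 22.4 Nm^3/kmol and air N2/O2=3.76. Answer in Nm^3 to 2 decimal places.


Per kg fuel: CO2 = (C/12 kmol)*22.4 = (0.877/12)*22.4 = 1.63707 Nm^3
Per kg fuel: H2O = (H/2 kmol)*22.4 = (0.092/2)*22.4 = 1.03040 Nm^3
O2 needed per kg fuel = C/12 + H/4 = 0.877/12 + 0.092/4 = 0.09608333 kmol
Per kg fuel: N2 = O2*3.76*22.4 = 0.09608333*3.76*22.4 = 8.09252 Nm^3
Total per kg = 1.63707 + 1.03040 + 8.09252 = 10.75999 Nm^3
Total = 10.75999 * 5.4 = 58.10 Nm^3


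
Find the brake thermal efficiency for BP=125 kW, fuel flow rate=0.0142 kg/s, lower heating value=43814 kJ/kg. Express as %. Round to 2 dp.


eta_BTE = (BP / (mf * LHV)) * 100
Denominator = 0.0142 * 43814 = 622.1588 kW
eta_BTE = (125 / 622.1588) * 100 = 20.09%


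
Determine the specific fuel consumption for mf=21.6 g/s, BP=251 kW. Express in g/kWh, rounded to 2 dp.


SFC = (mf / BP) * 3600
Rate = 21.6 / 251 = 0.086056 g/(s*kW)
SFC = 0.086056 * 3600 = 309.80 g/kWh


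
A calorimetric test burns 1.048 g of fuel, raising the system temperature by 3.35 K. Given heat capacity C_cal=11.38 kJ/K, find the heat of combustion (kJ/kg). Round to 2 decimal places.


Hc = C_cal * delta_T / m_fuel
Q_released = 11.38 * 3.35 = 38.1230 kJ
m_fuel = 1.048 g = 1.048/1000 kg = 0.001048 kg
Hc = 38.1230 / 0.001048 = 36376.91 kJ/kg


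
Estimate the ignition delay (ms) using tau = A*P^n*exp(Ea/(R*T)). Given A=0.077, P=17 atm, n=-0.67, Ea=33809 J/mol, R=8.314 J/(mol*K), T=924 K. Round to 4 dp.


tau = A * P^n * exp(Ea/(R*T))
P^n = 17^(-0.67) = 0.14983015
Ea/(R*T) = 33809/(8.314*924) = 4.400990
exp(Ea/(R*T)) = 81.531506
tau = 0.077 * 0.14983015 * 81.531506 = 0.9406 ms


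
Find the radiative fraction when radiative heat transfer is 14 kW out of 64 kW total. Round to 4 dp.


f_rad = Q_rad / Q_total
f_rad = 14 / 64 = 0.2188


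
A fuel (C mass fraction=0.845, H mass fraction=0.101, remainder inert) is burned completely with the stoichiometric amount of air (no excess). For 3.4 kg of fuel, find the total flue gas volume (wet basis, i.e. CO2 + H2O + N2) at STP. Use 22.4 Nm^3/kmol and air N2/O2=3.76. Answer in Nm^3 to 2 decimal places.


Per kg fuel: CO2 = (C/12 kmol)*22.4 = (0.845/12)*22.4 = 1.57733 Nm^3
Per kg fuel: H2O = (H/2 kmol)*22.4 = (0.101/2)*22.4 = 1.13120 Nm^3
O2 needed per kg fuel = C/12 + H/4 = 0.845/12 + 0.101/4 = 0.09566667 kmol
Per kg fuel: N2 = O2*3.76*22.4 = 0.09566667*3.76*22.4 = 8.05743 Nm^3
Total per kg = 1.57733 + 1.13120 + 8.05743 = 10.76596 Nm^3
Total = 10.76596 * 3.4 = 36.60 Nm^3


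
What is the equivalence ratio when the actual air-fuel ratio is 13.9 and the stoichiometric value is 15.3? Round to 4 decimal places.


phi = AFR_stoich / AFR_actual
phi = 15.3 / 13.9 = 1.1007


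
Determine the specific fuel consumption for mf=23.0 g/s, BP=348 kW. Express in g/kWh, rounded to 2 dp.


SFC = (mf / BP) * 3600
Rate = 23.0 / 348 = 0.066092 g/(s*kW)
SFC = 0.066092 * 3600 = 237.93 g/kWh


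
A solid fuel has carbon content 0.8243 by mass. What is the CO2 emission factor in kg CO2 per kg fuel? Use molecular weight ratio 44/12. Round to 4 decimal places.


EF = C_frac * (M_CO2 / M_C)
EF = 0.8243 * (44/12)
EF = 0.8243 * 3.666667 = 3.0224 kg_CO2/kg_fuel


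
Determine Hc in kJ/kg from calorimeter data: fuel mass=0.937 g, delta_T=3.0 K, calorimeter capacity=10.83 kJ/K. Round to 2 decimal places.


Hc = C_cal * delta_T / m_fuel
Q_released = 10.83 * 3.0 = 32.4900 kJ
m_fuel = 0.937 g = 0.937/1000 kg = 0.000937 kg
Hc = 32.4900 / 0.000937 = 34674.49 kJ/kg


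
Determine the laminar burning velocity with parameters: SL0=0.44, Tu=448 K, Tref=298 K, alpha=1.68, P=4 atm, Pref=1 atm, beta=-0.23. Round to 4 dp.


SL = SL0 * (Tu/Tref)^alpha * (P/Pref)^beta
T ratio = 448/298 = 1.50335570
(T ratio)^alpha = 1.50335570^1.68 = 1.983644
(P/Pref)^beta = 4^(-0.23) = 0.726986
SL = 0.44 * 1.983644 * 0.726986 = 0.6345 m/s


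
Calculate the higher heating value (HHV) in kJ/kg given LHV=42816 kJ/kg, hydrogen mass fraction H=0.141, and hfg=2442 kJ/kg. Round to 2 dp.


HHV = LHV + hfg * 9 * H
Water addition = 2442 * 9 * 0.141 = 3098.898 kJ/kg
HHV = 42816 + 3098.898 = 45914.90 kJ/kg


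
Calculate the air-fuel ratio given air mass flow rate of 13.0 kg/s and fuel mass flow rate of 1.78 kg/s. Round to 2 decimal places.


AFR = m_air / m_fuel
AFR = 13.0 / 1.78 = 7.30


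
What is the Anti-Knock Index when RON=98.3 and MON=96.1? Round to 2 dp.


AKI = (RON + MON) / 2
AKI = (98.3 + 96.1) / 2
AKI = 194.4 / 2 = 97.20


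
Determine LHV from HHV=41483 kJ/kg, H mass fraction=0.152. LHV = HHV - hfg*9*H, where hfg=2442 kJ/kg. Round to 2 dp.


LHV = HHV - hfg * 9 * H
Water correction = 2442 * 9 * 0.152 = 3340.656 kJ/kg
LHV = 41483 - 3340.656 = 38142.34 kJ/kg


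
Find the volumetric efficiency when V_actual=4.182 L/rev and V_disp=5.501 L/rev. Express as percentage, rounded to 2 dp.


eta_v = (V_actual / V_disp) * 100
Ratio = 4.182 / 5.501 = 0.7602
eta_v = 0.7602 * 100 = 76.02%


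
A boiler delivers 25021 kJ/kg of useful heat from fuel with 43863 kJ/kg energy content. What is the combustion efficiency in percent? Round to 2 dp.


Efficiency = (Q_useful / Q_fuel) * 100
Efficiency = (25021 / 43863) * 100
Efficiency = 0.5704 * 100 = 57.04%


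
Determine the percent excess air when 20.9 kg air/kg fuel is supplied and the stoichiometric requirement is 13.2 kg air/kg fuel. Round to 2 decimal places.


Excess air = actual - stoichiometric = 20.9 - 13.2 = 7.70 kg/kg fuel
Excess air % = (excess / stoich) * 100 = (7.70 / 13.2) * 100 = 58.33%


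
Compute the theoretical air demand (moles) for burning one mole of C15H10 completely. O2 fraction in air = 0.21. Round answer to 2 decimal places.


Balanced combustion: C15H10 + 17.5 O2 -> 15 CO2 + 5 H2O
O2 needed = C + H/4 = 15 + 10/4 = 17.50 moles
Air moles = O2 / 0.21 = 17.50 / 0.21 = 83.33 moles air


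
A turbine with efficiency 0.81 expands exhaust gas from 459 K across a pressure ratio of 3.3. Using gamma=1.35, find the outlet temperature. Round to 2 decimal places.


T_out = T_in * (1 - eta * (1 - PR^(-(gamma-1)/gamma)))
Exponent = -(1.35-1)/1.35 = -0.25925926
PR^exp = 3.3^(-0.25925926) = 0.73378775
Factor = 1 - 0.81*(1 - 0.73378775) = 0.78436808
T_out = 459 * 0.78436808 = 360.02 K


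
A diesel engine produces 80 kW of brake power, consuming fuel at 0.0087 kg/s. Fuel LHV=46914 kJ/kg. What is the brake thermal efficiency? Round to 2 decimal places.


eta_BTE = (BP / (mf * LHV)) * 100
Denominator = 0.0087 * 46914 = 408.1518 kW
eta_BTE = (80 / 408.1518) * 100 = 19.60%


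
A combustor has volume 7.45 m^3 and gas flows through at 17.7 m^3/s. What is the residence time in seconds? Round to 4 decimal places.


tau = V / Q_flow
tau = 7.45 / 17.7 = 0.4209 s


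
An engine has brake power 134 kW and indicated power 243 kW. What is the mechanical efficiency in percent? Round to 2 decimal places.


eta_mech = (BP / IP) * 100
Ratio = 134 / 243 = 0.5514
eta_mech = 0.5514 * 100 = 55.14%


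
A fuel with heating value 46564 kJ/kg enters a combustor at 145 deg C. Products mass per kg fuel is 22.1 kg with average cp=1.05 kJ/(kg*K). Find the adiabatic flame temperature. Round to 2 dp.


T_ad = T_in + Hc / (m_p * cp)
Denominator = 22.1 * 1.05 = 23.2050
Temperature rise = 46564 / 23.2050 = 2006.64 K
T_ad = 145 + 2006.64 = 2151.64 deg C


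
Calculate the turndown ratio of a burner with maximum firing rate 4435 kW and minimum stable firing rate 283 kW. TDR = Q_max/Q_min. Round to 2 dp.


TDR = Q_max / Q_min
TDR = 4435 / 283 = 15.67


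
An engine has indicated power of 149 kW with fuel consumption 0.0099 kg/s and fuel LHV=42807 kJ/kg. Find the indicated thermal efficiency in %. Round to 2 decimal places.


eta_ith = (IP / (mf * LHV)) * 100
Denominator = 0.0099 * 42807 = 423.7893 kW
eta_ith = (149 / 423.7893) * 100 = 35.16%


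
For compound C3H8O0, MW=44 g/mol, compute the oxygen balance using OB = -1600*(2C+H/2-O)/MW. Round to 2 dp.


OB = -1600 * (2C + H/2 - O) / MW
Inner = 2*3 + 8/2 - 0 = 10.00
OB = -1600 * 10.00 / 44 = -363.64%


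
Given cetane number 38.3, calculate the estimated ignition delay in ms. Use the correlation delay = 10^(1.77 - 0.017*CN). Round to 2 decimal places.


delay = 10^(1.77 - 0.017*CN)
Exponent = 1.77 - 0.017*38.3 = 1.1189
delay = 10^1.1189 = 13.15 ms


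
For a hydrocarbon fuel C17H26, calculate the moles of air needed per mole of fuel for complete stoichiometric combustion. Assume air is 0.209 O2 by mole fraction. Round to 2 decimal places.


Balanced combustion: C17H26 + 23.5 O2 -> 17 CO2 + 13 H2O
O2 needed = C + H/4 = 17 + 26/4 = 23.50 moles
Air moles = O2 / 0.209 = 23.50 / 0.209 = 112.44 moles air


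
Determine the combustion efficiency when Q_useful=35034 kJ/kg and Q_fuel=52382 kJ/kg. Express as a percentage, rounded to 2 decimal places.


Efficiency = (Q_useful / Q_fuel) * 100
Efficiency = (35034 / 52382) * 100
Efficiency = 0.6688 * 100 = 66.88%


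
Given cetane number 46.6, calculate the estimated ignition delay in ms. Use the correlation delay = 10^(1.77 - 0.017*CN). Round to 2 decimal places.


delay = 10^(1.77 - 0.017*CN)
Exponent = 1.77 - 0.017*46.6 = 0.9778
delay = 10^0.9778 = 9.50 ms


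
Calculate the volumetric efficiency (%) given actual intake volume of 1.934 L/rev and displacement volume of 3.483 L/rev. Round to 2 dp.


eta_v = (V_actual / V_disp) * 100
Ratio = 1.934 / 3.483 = 0.5553
eta_v = 0.5553 * 100 = 55.53%


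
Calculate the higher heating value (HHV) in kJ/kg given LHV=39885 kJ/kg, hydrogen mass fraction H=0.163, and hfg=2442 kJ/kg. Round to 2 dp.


HHV = LHV + hfg * 9 * H
Water addition = 2442 * 9 * 0.163 = 3582.414 kJ/kg
HHV = 39885 + 3582.414 = 43467.41 kJ/kg


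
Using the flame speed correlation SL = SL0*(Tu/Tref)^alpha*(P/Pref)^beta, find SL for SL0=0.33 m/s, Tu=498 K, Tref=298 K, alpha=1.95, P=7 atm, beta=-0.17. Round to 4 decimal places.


SL = SL0 * (Tu/Tref)^alpha * (P/Pref)^beta
T ratio = 498/298 = 1.67114094
(T ratio)^alpha = 1.67114094^1.95 = 2.721921
(P/Pref)^beta = 7^(-0.17) = 0.718345
SL = 0.33 * 2.721921 * 0.718345 = 0.6452 m/s


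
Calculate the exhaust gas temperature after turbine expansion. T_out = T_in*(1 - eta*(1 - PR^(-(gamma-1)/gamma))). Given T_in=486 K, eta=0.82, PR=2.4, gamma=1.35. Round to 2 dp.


T_out = T_in * (1 - eta * (1 - PR^(-(gamma-1)/gamma)))
Exponent = -(1.35-1)/1.35 = -0.25925926
PR^exp = 2.4^(-0.25925926) = 0.79694200
Factor = 1 - 0.82*(1 - 0.79694200) = 0.83349244
T_out = 486 * 0.83349244 = 405.08 K


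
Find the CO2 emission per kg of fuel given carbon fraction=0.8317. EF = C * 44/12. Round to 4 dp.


EF = C_frac * (M_CO2 / M_C)
EF = 0.8317 * (44/12)
EF = 0.8317 * 3.666667 = 3.0496 kg_CO2/kg_fuel


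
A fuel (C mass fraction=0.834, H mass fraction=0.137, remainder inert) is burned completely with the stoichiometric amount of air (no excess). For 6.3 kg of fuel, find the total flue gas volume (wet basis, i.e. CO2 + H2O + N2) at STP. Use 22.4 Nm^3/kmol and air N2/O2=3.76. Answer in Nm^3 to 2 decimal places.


Per kg fuel: CO2 = (C/12 kmol)*22.4 = (0.834/12)*22.4 = 1.55680 Nm^3
Per kg fuel: H2O = (H/2 kmol)*22.4 = (0.137/2)*22.4 = 1.53440 Nm^3
O2 needed per kg fuel = C/12 + H/4 = 0.834/12 + 0.137/4 = 0.10375000 kmol
Per kg fuel: N2 = O2*3.76*22.4 = 0.10375000*3.76*22.4 = 8.73824 Nm^3
Total per kg = 1.55680 + 1.53440 + 8.73824 = 11.82944 Nm^3
Total = 11.82944 * 6.3 = 74.53 Nm^3


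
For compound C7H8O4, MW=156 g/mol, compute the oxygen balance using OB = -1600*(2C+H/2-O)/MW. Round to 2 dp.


OB = -1600 * (2C + H/2 - O) / MW
Inner = 2*7 + 8/2 - 4 = 14.00
OB = -1600 * 14.00 / 156 = -143.59%


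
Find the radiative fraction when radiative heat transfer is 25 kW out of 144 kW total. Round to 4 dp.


f_rad = Q_rad / Q_total
f_rad = 25 / 144 = 0.1736


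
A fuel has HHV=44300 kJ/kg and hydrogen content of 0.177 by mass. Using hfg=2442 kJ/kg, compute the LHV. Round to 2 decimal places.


LHV = HHV - hfg * 9 * H
Water correction = 2442 * 9 * 0.177 = 3890.106 kJ/kg
LHV = 44300 - 3890.106 = 40409.89 kJ/kg


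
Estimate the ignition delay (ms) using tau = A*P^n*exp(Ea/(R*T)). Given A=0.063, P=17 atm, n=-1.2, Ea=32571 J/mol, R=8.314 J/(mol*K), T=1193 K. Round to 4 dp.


tau = A * P^n * exp(Ea/(R*T))
P^n = 17^(-1.2) = 0.03337808
Ea/(R*T) = 32571/(8.314*1193) = 3.283830
exp(Ea/(R*T)) = 26.677746
tau = 0.063 * 0.03337808 * 26.677746 = 0.0561 ms


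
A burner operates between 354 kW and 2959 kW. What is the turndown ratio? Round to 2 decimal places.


TDR = Q_max / Q_min
TDR = 2959 / 354 = 8.36


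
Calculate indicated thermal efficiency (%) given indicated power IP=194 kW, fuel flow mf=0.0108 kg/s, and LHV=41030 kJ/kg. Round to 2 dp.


eta_ith = (IP / (mf * LHV)) * 100
Denominator = 0.0108 * 41030 = 443.1240 kW
eta_ith = (194 / 443.1240) * 100 = 43.78%


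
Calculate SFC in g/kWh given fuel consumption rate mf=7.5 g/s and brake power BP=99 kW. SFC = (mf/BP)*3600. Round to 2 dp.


SFC = (mf / BP) * 3600
Rate = 7.5 / 99 = 0.075758 g/(s*kW)
SFC = 0.075758 * 3600 = 272.73 g/kWh


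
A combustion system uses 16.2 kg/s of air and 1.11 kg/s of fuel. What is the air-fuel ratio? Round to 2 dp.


AFR = m_air / m_fuel
AFR = 16.2 / 1.11 = 14.59


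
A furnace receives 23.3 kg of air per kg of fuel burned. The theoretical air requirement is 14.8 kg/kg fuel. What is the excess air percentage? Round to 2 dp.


Excess air = actual - stoichiometric = 23.3 - 14.8 = 8.50 kg/kg fuel
Excess air % = (excess / stoich) * 100 = (8.50 / 14.8) * 100 = 57.43%


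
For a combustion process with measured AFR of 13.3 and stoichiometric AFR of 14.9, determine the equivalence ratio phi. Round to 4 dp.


phi = AFR_stoich / AFR_actual
phi = 14.9 / 13.3 = 1.1203


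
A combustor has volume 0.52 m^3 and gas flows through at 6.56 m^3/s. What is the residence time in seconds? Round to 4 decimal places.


tau = V / Q_flow
tau = 0.52 / 6.56 = 0.0793 s


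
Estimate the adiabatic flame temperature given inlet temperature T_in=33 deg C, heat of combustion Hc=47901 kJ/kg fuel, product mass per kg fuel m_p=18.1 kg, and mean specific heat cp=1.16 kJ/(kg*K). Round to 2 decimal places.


T_ad = T_in + Hc / (m_p * cp)
Denominator = 18.1 * 1.16 = 20.9960
Temperature rise = 47901 / 20.9960 = 2281.43 K
T_ad = 33 + 2281.43 = 2314.43 deg C


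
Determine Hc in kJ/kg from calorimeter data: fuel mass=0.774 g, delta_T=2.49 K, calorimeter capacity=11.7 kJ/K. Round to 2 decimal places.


Hc = C_cal * delta_T / m_fuel
Q_released = 11.7 * 2.49 = 29.1330 kJ
m_fuel = 0.774 g = 0.774/1000 kg = 0.000774 kg
Hc = 29.1330 / 0.000774 = 37639.53 kJ/kg


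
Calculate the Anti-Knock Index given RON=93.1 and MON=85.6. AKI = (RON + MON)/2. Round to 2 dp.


AKI = (RON + MON) / 2
AKI = (93.1 + 85.6) / 2
AKI = 178.7 / 2 = 89.35


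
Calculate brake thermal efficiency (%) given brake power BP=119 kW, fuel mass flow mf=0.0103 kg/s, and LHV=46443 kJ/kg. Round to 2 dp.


eta_BTE = (BP / (mf * LHV)) * 100
Denominator = 0.0103 * 46443 = 478.3629 kW
eta_BTE = (119 / 478.3629) * 100 = 24.88%


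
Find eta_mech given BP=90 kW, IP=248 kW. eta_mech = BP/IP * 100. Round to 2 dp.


eta_mech = (BP / IP) * 100
Ratio = 90 / 248 = 0.3629
eta_mech = 0.3629 * 100 = 36.29%


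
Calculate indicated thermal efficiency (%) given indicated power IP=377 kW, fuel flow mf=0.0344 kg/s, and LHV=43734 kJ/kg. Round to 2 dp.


eta_ith = (IP / (mf * LHV)) * 100
Denominator = 0.0344 * 43734 = 1504.4496 kW
eta_ith = (377 / 1504.4496) * 100 = 25.06%


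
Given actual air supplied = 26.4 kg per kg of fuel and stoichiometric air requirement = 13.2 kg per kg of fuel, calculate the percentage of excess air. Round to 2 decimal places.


Excess air = actual - stoichiometric = 26.4 - 13.2 = 13.20 kg/kg fuel
Excess air % = (excess / stoich) * 100 = (13.20 / 13.2) * 100 = 100.00%


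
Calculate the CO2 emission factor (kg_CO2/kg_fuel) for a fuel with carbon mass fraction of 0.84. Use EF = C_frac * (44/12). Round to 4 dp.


EF = C_frac * (M_CO2 / M_C)
EF = 0.84 * (44/12)
EF = 0.84 * 3.666667 = 3.0800 kg_CO2/kg_fuel


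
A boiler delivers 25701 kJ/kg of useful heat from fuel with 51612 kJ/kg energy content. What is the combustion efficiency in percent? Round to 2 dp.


Efficiency = (Q_useful / Q_fuel) * 100
Efficiency = (25701 / 51612) * 100
Efficiency = 0.4980 * 100 = 49.80%


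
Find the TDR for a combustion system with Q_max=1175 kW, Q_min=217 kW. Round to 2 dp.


TDR = Q_max / Q_min
TDR = 1175 / 217 = 5.41


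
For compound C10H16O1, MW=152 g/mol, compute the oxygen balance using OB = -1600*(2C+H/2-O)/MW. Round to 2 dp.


OB = -1600 * (2C + H/2 - O) / MW
Inner = 2*10 + 16/2 - 1 = 27.00
OB = -1600 * 27.00 / 152 = -284.21%


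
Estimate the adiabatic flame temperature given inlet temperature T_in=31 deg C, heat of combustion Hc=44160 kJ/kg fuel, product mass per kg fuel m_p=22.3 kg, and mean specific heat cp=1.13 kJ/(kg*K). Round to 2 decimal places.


T_ad = T_in + Hc / (m_p * cp)
Denominator = 22.3 * 1.13 = 25.1990
Temperature rise = 44160 / 25.1990 = 1752.45 K
T_ad = 31 + 1752.45 = 1783.45 deg C


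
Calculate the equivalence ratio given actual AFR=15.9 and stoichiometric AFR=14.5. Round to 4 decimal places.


phi = AFR_stoich / AFR_actual
phi = 14.5 / 15.9 = 0.9119


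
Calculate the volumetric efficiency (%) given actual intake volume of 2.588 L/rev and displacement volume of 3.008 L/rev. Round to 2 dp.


eta_v = (V_actual / V_disp) * 100
Ratio = 2.588 / 3.008 = 0.8604
eta_v = 0.8604 * 100 = 86.04%


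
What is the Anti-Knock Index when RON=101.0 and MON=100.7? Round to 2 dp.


AKI = (RON + MON) / 2
AKI = (101.0 + 100.7) / 2
AKI = 201.7 / 2 = 100.85


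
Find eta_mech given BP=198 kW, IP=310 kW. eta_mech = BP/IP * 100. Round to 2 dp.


eta_mech = (BP / IP) * 100
Ratio = 198 / 310 = 0.6387
eta_mech = 0.6387 * 100 = 63.87%


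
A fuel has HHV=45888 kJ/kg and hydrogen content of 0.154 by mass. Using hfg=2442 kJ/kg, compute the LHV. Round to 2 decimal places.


LHV = HHV - hfg * 9 * H
Water correction = 2442 * 9 * 0.154 = 3384.612 kJ/kg
LHV = 45888 - 3384.612 = 42503.39 kJ/kg


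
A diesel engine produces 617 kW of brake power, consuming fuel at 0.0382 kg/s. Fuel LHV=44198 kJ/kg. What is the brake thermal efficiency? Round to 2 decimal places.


eta_BTE = (BP / (mf * LHV)) * 100
Denominator = 0.0382 * 44198 = 1688.3636 kW
eta_BTE = (617 / 1688.3636) * 100 = 36.54%


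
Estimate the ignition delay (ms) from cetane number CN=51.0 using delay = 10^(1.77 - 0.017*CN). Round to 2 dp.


delay = 10^(1.77 - 0.017*CN)
Exponent = 1.77 - 0.017*51.0 = 0.9030
delay = 10^0.9030 = 8.00 ms


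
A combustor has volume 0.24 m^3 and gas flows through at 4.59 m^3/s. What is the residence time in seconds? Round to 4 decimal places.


tau = V / Q_flow
tau = 0.24 / 4.59 = 0.0523 s


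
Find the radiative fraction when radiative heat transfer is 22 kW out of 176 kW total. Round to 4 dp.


f_rad = Q_rad / Q_total
f_rad = 22 / 176 = 0.1250


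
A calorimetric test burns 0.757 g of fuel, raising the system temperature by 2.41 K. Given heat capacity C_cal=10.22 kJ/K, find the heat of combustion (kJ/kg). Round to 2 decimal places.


Hc = C_cal * delta_T / m_fuel
Q_released = 10.22 * 2.41 = 24.6302 kJ
m_fuel = 0.757 g = 0.757/1000 kg = 0.000757 kg
Hc = 24.6302 / 0.000757 = 32536.59 kJ/kg


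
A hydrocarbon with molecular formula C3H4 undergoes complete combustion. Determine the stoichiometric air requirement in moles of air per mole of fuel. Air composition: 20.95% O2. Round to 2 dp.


Balanced combustion: C3H4 + 4 O2 -> 3 CO2 + 2 H2O
O2 needed = C + H/4 = 3 + 4/4 = 4.00 moles
Air moles = O2 / 0.2095 = 4.00 / 0.2095 = 19.09 moles air


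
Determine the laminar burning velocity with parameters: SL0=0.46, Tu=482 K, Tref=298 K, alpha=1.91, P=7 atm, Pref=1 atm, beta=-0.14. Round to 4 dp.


SL = SL0 * (Tu/Tref)^alpha * (P/Pref)^beta
T ratio = 482/298 = 1.61744966
(T ratio)^alpha = 1.61744966^1.91 = 2.505341
(P/Pref)^beta = 7^(-0.14) = 0.761529
SL = 0.46 * 2.505341 * 0.761529 = 0.8776 m/s


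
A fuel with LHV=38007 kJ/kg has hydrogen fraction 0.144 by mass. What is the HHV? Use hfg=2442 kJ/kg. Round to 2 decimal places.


HHV = LHV + hfg * 9 * H
Water addition = 2442 * 9 * 0.144 = 3164.832 kJ/kg
HHV = 38007 + 3164.832 = 41171.83 kJ/kg
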